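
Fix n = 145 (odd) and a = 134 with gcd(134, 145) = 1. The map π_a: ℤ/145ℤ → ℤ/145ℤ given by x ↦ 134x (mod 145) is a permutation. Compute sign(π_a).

-1

Trace 134: π^k(134) = [134, 121, 119, 141, 44, 96, 104] for k=0..6.
Cycle type of π: 28×5 + 2×2 + 1; total 8 cycles.
With 8 cycles on 145 points, sign = (−1)^{145−8} = -1.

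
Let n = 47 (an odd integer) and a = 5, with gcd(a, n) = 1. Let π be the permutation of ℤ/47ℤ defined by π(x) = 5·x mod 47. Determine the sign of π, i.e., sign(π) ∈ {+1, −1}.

Orbit of 10 under x↦5x: [10, 3, 15, 28, 46, 42, 22]… (length divides ord_47(5)).
Cycle lengths of π_5 on ℤ/47ℤ: [46, 1]; 2 cycles in total.
sign(π) = (−1)^{n − #cycles} = (−1)^{47−2} = (−1)^45 = -1.
Zolotarev: (5|47) = -1, matching the cycle-count sign.

-1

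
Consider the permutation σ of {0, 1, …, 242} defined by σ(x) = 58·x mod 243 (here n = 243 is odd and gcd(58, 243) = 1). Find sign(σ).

+1

Start at x=235: 235 → 22 → 61 → 136 → 112 → 178 → 118 → … (one orbit).
Cycle lengths of π_58 on ℤ/243ℤ: [81, 81, 27, 27, 9, 9, 3, 3, 1, 1, 1]; 11 cycles in total.
11 cycles on 243: each ℓ→(−1)^(ℓ−1), product (−1)^232 = +1.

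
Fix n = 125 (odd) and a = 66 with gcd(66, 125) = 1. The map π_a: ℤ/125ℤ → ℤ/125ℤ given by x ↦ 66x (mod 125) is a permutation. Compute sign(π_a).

Start at x=111: 111 → 76 → 16 → 56 → 71 → 61 → 26 → … (one orbit).
π_66 has 13 disjoint cycles with lengths [25, 25, 25, 25, 5, 5, 5, 5, 1, 1, 1, 1, 1] on {0,…,124}.
sign(π) = (−1)^{n − #cycles} = (−1)^{125−13} = (−1)^112 = +1.

+1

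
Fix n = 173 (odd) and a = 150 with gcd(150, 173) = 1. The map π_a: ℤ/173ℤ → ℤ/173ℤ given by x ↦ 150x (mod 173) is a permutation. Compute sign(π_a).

Orbit of 55 under x↦150x: [55, 119, 31, 152, 137, 136, 159]… (length divides ord_173(150)).
The orbit structure of x ↦ 150x mod 173: 3 orbits of sizes [86, 86, 1].
sign(π) = (−1)^{n − #cycles} = (−1)^{173−3} = (−1)^170 = +1.
Check: (150/173) = +1 by Zolotarev.

+1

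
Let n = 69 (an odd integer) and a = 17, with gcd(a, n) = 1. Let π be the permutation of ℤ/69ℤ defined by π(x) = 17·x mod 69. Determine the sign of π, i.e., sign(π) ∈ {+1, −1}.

Start at x=44: 44 → 58 → 20 → 64 → 53 → 4 → 68 → … (one orbit).
π_17 has 5 disjoint cycles with lengths [22, 22, 22, 2, 1] on {0,…,68}.
Σ(ℓ_i−1) = 69−5 = 64; sign = (−1)^64 = +1.

+1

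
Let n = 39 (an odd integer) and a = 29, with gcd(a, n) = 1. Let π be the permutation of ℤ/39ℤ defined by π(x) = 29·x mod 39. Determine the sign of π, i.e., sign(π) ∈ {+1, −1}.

-1

Start at x=1: 1 → 29 → 22 → 14 → 16 → 35 → 1 (one orbit).
The orbit structure of x ↦ 29x mod 39: 10 orbits of sizes [6, 6, 6, 6, 3, 3, 3, 3, 2, 1].
With 10 cycles on 39 points, sign = (−1)^{39−10} = -1.
(29|39)_J = -1 (Zolotarev's lemma cross-check).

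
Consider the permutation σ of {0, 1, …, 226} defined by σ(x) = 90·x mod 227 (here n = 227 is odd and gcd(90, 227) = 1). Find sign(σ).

+1

Orbit of 99 under x↦90x: [99, 57, 136, 209, 196, 161, 189]… (length divides ord_227(90)).
3 cycles of lengths [113, 113, 1].
sign(π) = (−1)^{n − #cycles} = (−1)^{227−3} = (−1)^224 = +1.
Check: (90/227) = +1 by Zolotarev.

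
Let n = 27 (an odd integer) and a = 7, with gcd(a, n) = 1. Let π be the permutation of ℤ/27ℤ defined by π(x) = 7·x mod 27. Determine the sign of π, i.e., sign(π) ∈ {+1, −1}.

Start at x=10: 10 → 16 → 4 → 1 → 7 → 22 → 19 → … (one orbit).
Cycle type of π: 9×2 + 3×2 + 1×3; total 7 cycles.
n − c = 27 − 7 = 20; sign = (−1)^20 = +1.
(7|27)_J = +1 (Zolotarev's lemma cross-check).

+1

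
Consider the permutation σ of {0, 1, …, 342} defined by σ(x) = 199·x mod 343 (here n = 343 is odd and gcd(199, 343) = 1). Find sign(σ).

-1

Trace 22: π^k(22) = [22, 262, 2, 55, 312, 5, 309] for k=0..6.
Decompose π into cycles: lengths [294, 42, 6, 1] (4 cycles, including the fixed point 0).
n − c = 343 − 4 = 339; sign = (−1)^339 = -1.
Check: (199/343) = -1 by Zolotarev.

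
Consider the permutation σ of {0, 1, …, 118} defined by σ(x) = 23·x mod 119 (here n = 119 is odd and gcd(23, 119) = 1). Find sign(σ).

-1

Start at x=107: 107 → 81 → 78 → 9 → 88 → 1 → 23 → … (one orbit).
Cycle lengths of π_23 on ℤ/119ℤ: [48, 48, 16, 3, 3, 1]; 6 cycles in total.
With 6 cycles on 119 points, sign = (−1)^{119−6} = -1.
(23|119)_J = -1 (Zolotarev's lemma cross-check).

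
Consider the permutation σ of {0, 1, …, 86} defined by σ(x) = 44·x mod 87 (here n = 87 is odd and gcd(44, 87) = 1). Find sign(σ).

Trace 22: π^k(22) = [22, 11, 49, 68, 34, 17, 52] for k=0..6.
π_44 has 5 disjoint cycles with lengths [28, 28, 28, 2, 1] on {0,…,86}.
Σ(ℓ_i−1) = 87−5 = 82; sign = (−1)^82 = +1.

+1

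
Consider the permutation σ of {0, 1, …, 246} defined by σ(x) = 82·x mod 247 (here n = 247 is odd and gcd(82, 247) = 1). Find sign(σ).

+1

Trace 9: π^k(9) = [9, 244, 1, 82, 55, 64, 61] for k=0..6.
The orbit structure of x ↦ 82x mod 247: 17 orbits of sizes [18, 18, 18, 18, 18, 18, 18, 18, 18, 18, 18, 18, 9, 9, 6, 6, 1].
sign(π) = (−1)^{n − #cycles} = (−1)^{247−17} = (−1)^230 = +1.
The Jacobi symbol (82|247) = +1 (Zolotarev) agrees.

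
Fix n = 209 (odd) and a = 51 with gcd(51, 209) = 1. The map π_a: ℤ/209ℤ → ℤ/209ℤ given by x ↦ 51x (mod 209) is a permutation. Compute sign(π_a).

+1

Orbit of 188 under x↦51x: [188, 183, 137, 90, 201, 10, 92]… (length divides ord_209(51)).
Decompose π into cycles: lengths [90, 90, 18, 10, 1] (5 cycles, including the fixed point 0).
sign(π) = (−1)^{n − #cycles} = (−1)^{209−5} = (−1)^204 = +1.
The Jacobi symbol (51|209) = +1 (Zolotarev) agrees.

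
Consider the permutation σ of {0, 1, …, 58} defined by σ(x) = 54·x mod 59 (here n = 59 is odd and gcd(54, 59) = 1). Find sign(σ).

Start at x=13: 13 → 53 → 30 → 27 → 42 → 26 → 47 → … (one orbit).
Cycle type of π: 58 + 1; total 2 cycles.
Σ(ℓ_i−1) = 59−2 = 57; sign = (−1)^57 = -1.
(54|59)_J = -1 (Zolotarev's lemma cross-check).

-1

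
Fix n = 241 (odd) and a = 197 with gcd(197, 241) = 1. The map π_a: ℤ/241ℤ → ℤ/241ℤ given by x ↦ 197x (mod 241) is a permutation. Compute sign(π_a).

-1

Trace 1: π^k(1) = [1, 197, 8, 130, 64, 76, 30] for k=0..6.
16 cycles of lengths [16, 16, 16, 16, 16, 16, 16, 16, 16, 16, 16, 16, 16, 16, 16, 1].
Σ(ℓ_i−1) = 241−16 = 225; sign = (−1)^225 = -1.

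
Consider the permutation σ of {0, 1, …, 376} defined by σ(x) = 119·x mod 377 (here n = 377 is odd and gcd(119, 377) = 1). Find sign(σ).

Orbit of 124 under x↦119x: [124, 53, 275, 303, 242, 146, 32]… (length divides ord_377(119)).
π_119 has 7 disjoint cycles with lengths [84, 84, 84, 84, 28, 12, 1] on {0,…,376}.
n − c = 377 − 7 = 370; sign = (−1)^370 = +1.

+1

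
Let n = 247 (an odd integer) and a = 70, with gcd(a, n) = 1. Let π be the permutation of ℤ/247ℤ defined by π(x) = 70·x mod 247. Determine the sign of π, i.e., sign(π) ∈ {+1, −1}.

Trace 242: π^k(242) = [242, 144, 200, 168, 151, 196, 135] for k=0..6.
11 cycles of lengths [36, 36, 36, 36, 36, 36, 18, 4, 4, 4, 1].
With 11 cycles on 247 points, sign = (−1)^{247−11} = +1.
Check: (70/247) = +1 by Zolotarev.

+1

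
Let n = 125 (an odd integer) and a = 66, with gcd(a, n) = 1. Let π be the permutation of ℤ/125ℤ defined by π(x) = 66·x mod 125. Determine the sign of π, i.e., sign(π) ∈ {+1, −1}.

+1

Orbit of 101 under x↦66x: [101, 41, 81, 96, 86, 51, 116]… (length divides ord_125(66)).
Cycle lengths of π_66 on ℤ/125ℤ: [25, 25, 25, 25, 5, 5, 5, 5, 1, 1, 1, 1, 1]; 13 cycles in total.
Σ(ℓ_i−1) = 125−13 = 112; sign = (−1)^112 = +1.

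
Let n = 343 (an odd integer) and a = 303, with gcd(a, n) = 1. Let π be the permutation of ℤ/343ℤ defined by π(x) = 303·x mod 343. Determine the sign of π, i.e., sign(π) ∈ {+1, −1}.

Start at x=331: 331 → 137 → 8 → 23 → 109 → 99 → 156 → … (one orbit).
Cycle lengths of π_303 on ℤ/343ℤ: [147, 147, 21, 21, 3, 3, 1]; 7 cycles in total.
Σ(ℓ_i−1) = 343−7 = 336; sign = (−1)^336 = +1.

+1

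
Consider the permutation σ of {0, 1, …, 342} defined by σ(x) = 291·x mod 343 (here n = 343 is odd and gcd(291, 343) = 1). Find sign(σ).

+1

Start at x=15: 15 → 249 → 86 → 330 → 333 → 177 → 57 → … (one orbit).
The orbit structure of x ↦ 291x mod 343: 7 orbits of sizes [147, 147, 21, 21, 3, 3, 1].
With 7 cycles on 343 points, sign = (−1)^{343−7} = +1.
Via Zolotarev, sign(π_{291}) = (291|343) = +1.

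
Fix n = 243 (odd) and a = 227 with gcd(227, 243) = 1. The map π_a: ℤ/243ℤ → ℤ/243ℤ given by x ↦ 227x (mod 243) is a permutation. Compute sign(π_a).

Trace 10: π^k(10) = [10, 83, 130, 107, 232, 176, 100] for k=0..6.
The orbit structure of x ↦ 227x mod 243: 6 orbits of sizes [162, 54, 18, 6, 2, 1].
Σ(ℓ_i−1) = 243−6 = 237; sign = (−1)^237 = -1.
(227|243)_J = -1 (Zolotarev's lemma cross-check).

-1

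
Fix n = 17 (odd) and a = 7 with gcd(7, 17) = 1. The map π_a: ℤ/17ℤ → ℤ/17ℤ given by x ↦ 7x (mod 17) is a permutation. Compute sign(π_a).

Start at x=16: 16 → 10 → 2 → 14 → 13 → 6 → 8 → … (one orbit).
π_7 has 2 disjoint cycles with lengths [16, 1] on {0,…,16}.
n − c = 17 − 2 = 15; sign = (−1)^15 = -1.

-1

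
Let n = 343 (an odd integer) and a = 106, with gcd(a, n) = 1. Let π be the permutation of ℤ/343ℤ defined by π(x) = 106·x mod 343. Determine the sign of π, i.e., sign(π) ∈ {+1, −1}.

Start at x=337: 337 → 50 → 155 → 309 → 169 → 78 → 36 → … (one orbit).
The orbit structure of x ↦ 106x mod 343: 19 orbits of sizes [49, 49, 49, 49, 49, 49, 7, 7, 7, 7, 7, 7, 1, 1, 1, 1, 1, 1, 1].
n − c = 343 − 19 = 324; sign = (−1)^324 = +1.
(106|343)_J = +1 (Zolotarev's lemma cross-check).

+1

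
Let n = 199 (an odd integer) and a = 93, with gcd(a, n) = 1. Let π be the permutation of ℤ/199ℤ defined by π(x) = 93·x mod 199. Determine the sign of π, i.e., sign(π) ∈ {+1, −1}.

-1

Trace 93: π^k(93) = [93, 92, 198, 106, 107, 1] for k=0..5.
Cycle type of π: 6×33 + 1; total 34 cycles.
sign(π) = (−1)^{n − #cycles} = (−1)^{199−34} = (−1)^165 = -1.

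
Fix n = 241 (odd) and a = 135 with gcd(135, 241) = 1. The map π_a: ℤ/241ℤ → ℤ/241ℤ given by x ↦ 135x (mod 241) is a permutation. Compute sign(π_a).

Start at x=91: 91 → 235 → 154 → 64 → 205 → 201 → 143 → … (one orbit).
Cycle lengths of π_135 on ℤ/241ℤ: [20, 20, 20, 20, 20, 20, 20, 20, 20, 20, 20, 20, 1]; 13 cycles in total.
13 cycles on 241: each ℓ→(−1)^(ℓ−1), product (−1)^228 = +1.
The Jacobi symbol (135|241) = +1 (Zolotarev) agrees.

+1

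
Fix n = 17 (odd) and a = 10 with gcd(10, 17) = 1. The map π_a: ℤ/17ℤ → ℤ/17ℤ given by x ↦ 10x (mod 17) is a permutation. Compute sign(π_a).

-1

Orbit of 3 under x↦10x: [3, 13, 11, 8, 12, 1, 10]… (length divides ord_17(10)).
Decompose π into cycles: lengths [16, 1] (2 cycles, including the fixed point 0).
Σ(ℓ_i−1) = 17−2 = 15; sign = (−1)^15 = -1.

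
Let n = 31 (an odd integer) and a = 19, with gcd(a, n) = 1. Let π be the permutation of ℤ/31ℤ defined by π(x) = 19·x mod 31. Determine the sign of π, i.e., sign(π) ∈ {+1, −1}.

+1

Trace 5: π^k(5) = [5, 2, 7, 9, 16, 25, 10] for k=0..6.
π_19 has 3 disjoint cycles with lengths [15, 15, 1] on {0,…,30}.
31 − 3 = 28 transpositions; sign(π) = (−1)^28 = +1.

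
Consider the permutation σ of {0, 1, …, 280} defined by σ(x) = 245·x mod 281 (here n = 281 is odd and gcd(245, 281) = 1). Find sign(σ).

Trace 202: π^k(202) = [202, 34, 181, 228, 222, 157, 249] for k=0..6.
Decompose π into cycles: lengths [28, 28, 28, 28, 28, 28, 28, 28, 28, 28, 1] (11 cycles, including the fixed point 0).
sign(π) = (−1)^{n − #cycles} = (−1)^{281−11} = (−1)^270 = +1.

+1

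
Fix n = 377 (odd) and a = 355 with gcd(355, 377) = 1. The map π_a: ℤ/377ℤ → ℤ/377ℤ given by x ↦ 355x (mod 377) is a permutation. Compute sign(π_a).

Start at x=233: 233 → 152 → 49 → 53 → 342 → 16 → 25 → … (one orbit).
15 cycles of lengths [42, 42, 42, 42, 42, 42, 42, 42, 7, 7, 7, 7, 6, 6, 1].
15 cycles on 377: each ℓ→(−1)^(ℓ−1), product (−1)^362 = +1.
Check: (355/377) = +1 by Zolotarev.

+1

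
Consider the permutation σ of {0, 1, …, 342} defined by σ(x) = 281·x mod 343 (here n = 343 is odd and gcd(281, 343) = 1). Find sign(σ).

+1

Start at x=281: 281 → 71 → 57 → 239 → 274 → 162 → 246 → … (one orbit).
π_281 has 19 disjoint cycles with lengths [49, 49, 49, 49, 49, 49, 7, 7, 7, 7, 7, 7, 1, 1, 1, 1, 1, 1, 1] on {0,…,342}.
sign(π) = (−1)^{n − #cycles} = (−1)^{343−19} = (−1)^324 = +1.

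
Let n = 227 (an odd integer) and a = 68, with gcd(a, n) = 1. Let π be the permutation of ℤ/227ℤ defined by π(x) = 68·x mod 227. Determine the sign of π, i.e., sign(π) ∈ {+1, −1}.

-1

Orbit of 95 under x↦68x: [95, 104, 35, 110, 216, 160, 211]… (length divides ord_227(68)).
Cycle lengths of π_68 on ℤ/227ℤ: [226, 1]; 2 cycles in total.
227 − 2 = 225 transpositions; sign(π) = (−1)^225 = -1.
The Jacobi symbol (68|227) = -1 (Zolotarev) agrees.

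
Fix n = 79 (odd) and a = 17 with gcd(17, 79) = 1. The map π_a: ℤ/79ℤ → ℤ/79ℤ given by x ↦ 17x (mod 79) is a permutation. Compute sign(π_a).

-1

Orbit of 58 under x↦17x: [58, 38, 14, 1, 17, 52, 15]… (length divides ord_79(17)).
Cycle type of π: 26×3 + 1; total 4 cycles.
4 cycles on 79: each ℓ→(−1)^(ℓ−1), product (−1)^75 = -1.
The Jacobi symbol (17|79) = -1 (Zolotarev) agrees.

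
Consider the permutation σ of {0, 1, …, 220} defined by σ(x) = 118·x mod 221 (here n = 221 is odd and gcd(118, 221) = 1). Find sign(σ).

+1

Orbit of 118 under x↦118x: [118, 1]… (length divides ord_221(118)).
Cycle lengths of π_118 on ℤ/221ℤ: [2, 2, 2, 2, 2, 2, 2, 2, 2, 2, 2, 2, 2, 2, 2, 2, 2, 2, 2, 2, 2, 2, 2, 2, 2, 2, 2, 2, 2, 2, 2, 2, 2, 2, 2, 2, 2, 2, 2, 2, 2, 2, 2, 2, 2, 2, 2, 2, 2, 2, 2, 2, 2, 2, 2, 2, 2, 2, 2, 2, 2, 2, 2, 2, 2, 2, 2, 2, 2, 2, 2, 2, 2, 2, 2, 2, 2, 2, 2, 2, 2, 2, 2, 2, 2, 2, 2, 2, 2, 2, 2, 2, 2, 2, 2, 2, 2, 2, 2, 2, 2, 2, 2, 2, 1, 1, 1, 1, 1, 1, 1, 1, 1, 1, 1, 1, 1]; 117 cycles in total.
221 − 117 = 104 transpositions; sign(π) = (−1)^104 = +1.
The Jacobi symbol (118|221) = +1 (Zolotarev) agrees.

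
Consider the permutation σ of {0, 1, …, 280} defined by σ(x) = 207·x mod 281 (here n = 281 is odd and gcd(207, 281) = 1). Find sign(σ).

-1

Trace 166: π^k(166) = [166, 80, 262, 1, 207, 137, 259] for k=0..6.
Decompose π into cycles: lengths [280, 1] (2 cycles, including the fixed point 0).
2 cycles on 281: each ℓ→(−1)^(ℓ−1), product (−1)^279 = -1.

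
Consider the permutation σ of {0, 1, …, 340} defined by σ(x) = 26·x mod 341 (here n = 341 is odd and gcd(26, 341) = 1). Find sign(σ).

-1

Orbit of 212 under x↦26x: [212, 56, 92, 5, 130, 311, 243]… (length divides ord_341(26)).
18 cycles of lengths [30, 30, 30, 30, 30, 30, 30, 30, 30, 30, 6, 6, 6, 6, 6, 5, 5, 1].
sign(π) = (−1)^{n − #cycles} = (−1)^{341−18} = (−1)^323 = -1.
Via Zolotarev, sign(π_{26}) = (26|341) = -1.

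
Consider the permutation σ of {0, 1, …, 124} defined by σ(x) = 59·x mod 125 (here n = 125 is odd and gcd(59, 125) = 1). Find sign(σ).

+1

Orbit of 24 under x↦59x: [24, 41, 44, 96, 39, 51, 9]… (length divides ord_125(59)).
Decompose π into cycles: lengths [50, 50, 10, 10, 2, 2, 1] (7 cycles, including the fixed point 0).
With 7 cycles on 125 points, sign = (−1)^{125−7} = +1.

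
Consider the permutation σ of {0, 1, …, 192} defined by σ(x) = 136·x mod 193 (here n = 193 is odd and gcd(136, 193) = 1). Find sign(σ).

Trace 130: π^k(130) = [130, 117, 86, 116, 143, 148, 56] for k=0..6.
2 cycles of lengths [192, 1].
193 − 2 = 191 transpositions; sign(π) = (−1)^191 = -1.

-1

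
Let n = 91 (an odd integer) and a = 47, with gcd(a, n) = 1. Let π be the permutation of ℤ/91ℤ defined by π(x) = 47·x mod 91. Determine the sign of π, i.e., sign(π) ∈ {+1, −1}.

Start at x=47: 47 → 25 → 83 → 79 → 73 → 64 → 5 → … (one orbit).
π_47 has 11 disjoint cycles with lengths [12, 12, 12, 12, 12, 12, 6, 4, 4, 4, 1] on {0,…,90}.
91 − 11 = 80 transpositions; sign(π) = (−1)^80 = +1.

+1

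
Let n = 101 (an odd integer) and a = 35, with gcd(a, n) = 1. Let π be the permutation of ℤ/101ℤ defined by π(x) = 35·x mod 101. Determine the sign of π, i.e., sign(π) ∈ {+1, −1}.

Start at x=97: 97 → 62 → 49 → 99 → 31 → 75 → 100 → … (one orbit).
Cycle lengths of π_35 on ℤ/101ℤ: [100, 1]; 2 cycles in total.
With 2 cycles on 101 points, sign = (−1)^{101−2} = -1.
(35|101)_J = -1 (Zolotarev's lemma cross-check).

-1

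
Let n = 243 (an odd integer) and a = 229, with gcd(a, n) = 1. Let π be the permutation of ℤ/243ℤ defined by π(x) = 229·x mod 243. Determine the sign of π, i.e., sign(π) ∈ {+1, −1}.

Orbit of 64 under x↦229x: [64, 76, 151, 73, 193, 214, 163]… (length divides ord_243(229)).
Cycle lengths of π_229 on ℤ/243ℤ: [81, 81, 27, 27, 9, 9, 3, 3, 1, 1, 1]; 11 cycles in total.
sign(π) = (−1)^{n − #cycles} = (−1)^{243−11} = (−1)^232 = +1.

+1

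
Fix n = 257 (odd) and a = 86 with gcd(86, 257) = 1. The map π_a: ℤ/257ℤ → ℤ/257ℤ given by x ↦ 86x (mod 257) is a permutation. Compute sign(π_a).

-1

Orbit of 191 under x↦86x: [191, 235, 164, 226, 161, 225, 75]… (length divides ord_257(86)).
The orbit structure of x ↦ 86x mod 257: 2 orbits of sizes [256, 1].
257 − 2 = 255 transpositions; sign(π) = (−1)^255 = -1.
Check: (86/257) = -1 by Zolotarev.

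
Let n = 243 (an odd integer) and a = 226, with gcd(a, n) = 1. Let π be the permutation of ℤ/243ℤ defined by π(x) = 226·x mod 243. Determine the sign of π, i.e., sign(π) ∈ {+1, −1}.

+1

Trace 217: π^k(217) = [217, 199, 19, 163, 145, 208, 109] for k=0..6.
Decompose π into cycles: lengths [27, 27, 27, 27, 27, 27, 9, 9, 9, 9, 9, 9, 3, 3, 3, 3, 3, 3, 1, 1, 1, 1, 1, 1, 1, 1, 1] (27 cycles, including the fixed point 0).
n − c = 243 − 27 = 216; sign = (−1)^216 = +1.
The Jacobi symbol (226|243) = +1 (Zolotarev) agrees.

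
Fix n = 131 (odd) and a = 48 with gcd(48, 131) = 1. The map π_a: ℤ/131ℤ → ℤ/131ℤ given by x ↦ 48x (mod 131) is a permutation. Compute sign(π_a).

+1

Orbit of 34 under x↦48x: [34, 60, 129, 35, 108, 75, 63]… (length divides ord_131(48)).
π_48 has 3 disjoint cycles with lengths [65, 65, 1] on {0,…,130}.
131 − 3 = 128 transpositions; sign(π) = (−1)^128 = +1.
(48|131)_J = +1 (Zolotarev's lemma cross-check).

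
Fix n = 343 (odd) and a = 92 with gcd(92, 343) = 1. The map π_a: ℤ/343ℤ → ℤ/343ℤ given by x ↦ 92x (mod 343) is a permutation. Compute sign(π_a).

Orbit of 22 under x↦92x: [22, 309, 302, 1, 92, 232, 78]… (length divides ord_343(92)).
Decompose π into cycles: lengths [49, 49, 49, 49, 49, 49, 7, 7, 7, 7, 7, 7, 1, 1, 1, 1, 1, 1, 1] (19 cycles, including the fixed point 0).
sign(π) = (−1)^{n − #cycles} = (−1)^{343−19} = (−1)^324 = +1.
Zolotarev: (92|343) = +1, matching the cycle-count sign.

+1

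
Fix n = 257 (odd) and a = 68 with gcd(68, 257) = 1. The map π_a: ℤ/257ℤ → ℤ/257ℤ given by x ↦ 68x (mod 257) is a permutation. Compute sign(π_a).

Start at x=241: 241 → 197 → 32 → 120 → 193 → 17 → 128 → … (one orbit).
9 cycles of lengths [32, 32, 32, 32, 32, 32, 32, 32, 1].
Σ(ℓ_i−1) = 257−9 = 248; sign = (−1)^248 = +1.

+1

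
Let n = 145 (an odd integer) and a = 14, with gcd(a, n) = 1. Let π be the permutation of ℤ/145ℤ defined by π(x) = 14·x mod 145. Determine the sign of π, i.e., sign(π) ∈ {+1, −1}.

-1

Trace 134: π^k(134) = [134, 136, 19, 121, 99, 81, 119] for k=0..6.
Decompose π into cycles: lengths [28, 28, 28, 28, 28, 2, 2, 1] (8 cycles, including the fixed point 0).
8 cycles on 145: each ℓ→(−1)^(ℓ−1), product (−1)^137 = -1.
The Jacobi symbol (14|145) = -1 (Zolotarev) agrees.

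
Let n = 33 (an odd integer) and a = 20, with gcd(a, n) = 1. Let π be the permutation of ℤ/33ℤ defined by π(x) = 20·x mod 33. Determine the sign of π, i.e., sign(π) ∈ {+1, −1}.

Orbit of 26 under x↦20x: [26, 25, 5, 1, 20, 4, 14]… (length divides ord_33(20)).
π_20 has 6 disjoint cycles with lengths [10, 10, 5, 5, 2, 1] on {0,…,32}.
6 cycles on 33: each ℓ→(−1)^(ℓ−1), product (−1)^27 = -1.
(20|33)_J = -1 (Zolotarev's lemma cross-check).

-1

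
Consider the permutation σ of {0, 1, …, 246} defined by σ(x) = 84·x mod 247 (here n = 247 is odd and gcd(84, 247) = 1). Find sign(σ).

+1

Trace 46: π^k(46) = [46, 159, 18, 30, 50, 1, 84] for k=0..6.
Cycle type of π: 12×19 + 6×3 + 1; total 23 cycles.
sign(π) = (−1)^{n − #cycles} = (−1)^{247−23} = (−1)^224 = +1.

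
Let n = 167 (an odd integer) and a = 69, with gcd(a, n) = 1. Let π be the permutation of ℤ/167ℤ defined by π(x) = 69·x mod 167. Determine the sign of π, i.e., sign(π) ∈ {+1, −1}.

Orbit of 115 under x↦69x: [115, 86, 89, 129, 50, 110, 75]… (length divides ord_167(69)).
π_69 has 2 disjoint cycles with lengths [166, 1] on {0,…,166}.
With 2 cycles on 167 points, sign = (−1)^{167−2} = -1.

-1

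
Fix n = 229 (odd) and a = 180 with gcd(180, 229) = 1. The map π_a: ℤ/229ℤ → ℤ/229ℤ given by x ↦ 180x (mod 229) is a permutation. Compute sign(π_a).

Trace 91: π^k(91) = [91, 121, 25, 149, 27, 51, 20] for k=0..6.
5 cycles of lengths [57, 57, 57, 57, 1].
Σ(ℓ_i−1) = 229−5 = 224; sign = (−1)^224 = +1.
Via Zolotarev, sign(π_{180}) = (180|229) = +1.

+1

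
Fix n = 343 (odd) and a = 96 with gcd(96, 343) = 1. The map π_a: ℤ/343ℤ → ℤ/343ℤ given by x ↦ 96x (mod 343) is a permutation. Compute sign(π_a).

-1

Start at x=242: 242 → 251 → 86 → 24 → 246 → 292 → 249 → … (one orbit).
The orbit structure of x ↦ 96x mod 343: 4 orbits of sizes [294, 42, 6, 1].
343 − 4 = 339 transpositions; sign(π) = (−1)^339 = -1.
(96|343)_J = -1 (Zolotarev's lemma cross-check).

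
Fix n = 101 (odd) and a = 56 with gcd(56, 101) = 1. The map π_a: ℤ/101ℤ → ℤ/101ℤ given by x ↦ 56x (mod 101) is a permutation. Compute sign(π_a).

+1

Start at x=52: 52 → 84 → 58 → 16 → 88 → 80 → 36 → … (one orbit).
Cycle type of π: 25×4 + 1; total 5 cycles.
101 − 5 = 96 transpositions; sign(π) = (−1)^96 = +1.
The Jacobi symbol (56|101) = +1 (Zolotarev) agrees.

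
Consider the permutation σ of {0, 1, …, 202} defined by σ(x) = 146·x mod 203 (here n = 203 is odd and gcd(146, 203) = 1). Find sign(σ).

-1

Trace 146: π^k(146) = [146, 1] for k=0..1.
Cycle lengths of π_146 on ℤ/203ℤ: [2, 2, 2, 2, 2, 2, 2, 2, 2, 2, 2, 2, 2, 2, 2, 2, 2, 2, 2, 2, 2, 2, 2, 2, 2, 2, 2, 2, 2, 2, 2, 2, 2, 2, 2, 2, 2, 2, 2, 2, 2, 2, 2, 2, 2, 2, 2, 2, 2, 2, 2, 2, 2, 2, 2, 2, 2, 2, 2, 2, 2, 2, 2, 2, 2, 2, 2, 2, 2, 2, 2, 2, 2, 2, 2, 2, 2, 2, 2, 2, 2, 2, 2, 2, 2, 2, 2, 1, 1, 1, 1, 1, 1, 1, 1, 1, 1, 1, 1, 1, 1, 1, 1, 1, 1, 1, 1, 1, 1, 1, 1, 1, 1, 1, 1, 1]; 116 cycles in total.
n − c = 203 − 116 = 87; sign = (−1)^87 = -1.
The Jacobi symbol (146|203) = -1 (Zolotarev) agrees.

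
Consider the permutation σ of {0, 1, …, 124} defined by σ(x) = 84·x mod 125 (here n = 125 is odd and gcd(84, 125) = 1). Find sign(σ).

Orbit of 16 under x↦84x: [16, 94, 21, 14, 51, 34, 106]… (length divides ord_125(84)).
π_84 has 7 disjoint cycles with lengths [50, 50, 10, 10, 2, 2, 1] on {0,…,124}.
7 cycles on 125: each ℓ→(−1)^(ℓ−1), product (−1)^118 = +1.
Zolotarev: (84|125) = +1, matching the cycle-count sign.

+1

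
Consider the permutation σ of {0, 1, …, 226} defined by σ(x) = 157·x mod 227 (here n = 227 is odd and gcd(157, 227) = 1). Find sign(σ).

Orbit of 2 under x↦157x: [2, 87, 39, 221, 193, 110, 18]… (length divides ord_227(157)).
π_157 has 2 disjoint cycles with lengths [226, 1] on {0,…,226}.
Σ(ℓ_i−1) = 227−2 = 225; sign = (−1)^225 = -1.

-1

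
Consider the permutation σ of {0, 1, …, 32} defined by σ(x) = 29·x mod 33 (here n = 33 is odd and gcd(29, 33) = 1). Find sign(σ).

+1

Trace 32: π^k(32) = [32, 4, 17, 31, 8, 1, 29] for k=0..6.
5 cycles of lengths [10, 10, 10, 2, 1].
sign(π) = (−1)^{n − #cycles} = (−1)^{33−5} = (−1)^28 = +1.
Check: (29/33) = +1 by Zolotarev.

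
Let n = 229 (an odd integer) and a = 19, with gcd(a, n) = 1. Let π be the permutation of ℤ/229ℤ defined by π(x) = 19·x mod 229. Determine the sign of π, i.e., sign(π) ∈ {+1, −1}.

+1

Orbit of 196 under x↦19x: [196, 60, 224, 134, 27, 55, 129]… (length divides ord_229(19)).
π_19 has 5 disjoint cycles with lengths [57, 57, 57, 57, 1] on {0,…,228}.
sign(π) = (−1)^{n − #cycles} = (−1)^{229−5} = (−1)^224 = +1.
(19|229)_J = +1 (Zolotarev's lemma cross-check).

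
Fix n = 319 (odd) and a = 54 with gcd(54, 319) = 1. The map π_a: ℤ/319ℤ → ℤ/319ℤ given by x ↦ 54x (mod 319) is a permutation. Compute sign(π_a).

Trace 1: π^k(1) = [1, 54, 45, 197, 111, 252, 210] for k=0..6.
30 cycles of lengths [14, 14, 14, 14, 14, 14, 14, 14, 14, 14, 14, 14, 14, 14, 14, 14, 14, 14, 14, 14, 7, 7, 7, 7, 2, 2, 2, 2, 2, 1].
Σ(ℓ_i−1) = 319−30 = 289; sign = (−1)^289 = -1.
Check: (54/319) = -1 by Zolotarev.

-1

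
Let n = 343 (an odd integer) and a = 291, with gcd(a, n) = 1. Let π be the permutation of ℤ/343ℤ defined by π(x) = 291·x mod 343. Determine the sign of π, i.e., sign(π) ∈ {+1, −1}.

Trace 107: π^k(107) = [107, 267, 179, 296, 43, 165, 338] for k=0..6.
Cycle type of π: 147×2 + 21×2 + 3×2 + 1; total 7 cycles.
Σ(ℓ_i−1) = 343−7 = 336; sign = (−1)^336 = +1.
Via Zolotarev, sign(π_{291}) = (291|343) = +1.

+1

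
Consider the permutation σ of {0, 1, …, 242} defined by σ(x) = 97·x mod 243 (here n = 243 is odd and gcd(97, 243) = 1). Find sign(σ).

Start at x=121: 121 → 73 → 34 → 139 → 118 → 25 → 238 → … (one orbit).
11 cycles of lengths [81, 81, 27, 27, 9, 9, 3, 3, 1, 1, 1].
With 11 cycles on 243 points, sign = (−1)^{243−11} = +1.

+1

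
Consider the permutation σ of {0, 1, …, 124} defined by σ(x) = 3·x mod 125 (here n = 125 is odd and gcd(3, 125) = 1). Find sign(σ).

Trace 72: π^k(72) = [72, 91, 23, 69, 82, 121, 113] for k=0..6.
Decompose π into cycles: lengths [100, 20, 4, 1] (4 cycles, including the fixed point 0).
sign(π) = (−1)^{n − #cycles} = (−1)^{125−4} = (−1)^121 = -1.
Zolotarev: (3|125) = -1, matching the cycle-count sign.

-1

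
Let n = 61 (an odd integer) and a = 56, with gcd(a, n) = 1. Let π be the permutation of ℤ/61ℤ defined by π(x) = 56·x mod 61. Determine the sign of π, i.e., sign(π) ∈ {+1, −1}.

+1

Trace 1: π^k(1) = [1, 56, 25, 58, 15, 47, 9] for k=0..6.
The orbit structure of x ↦ 56x mod 61: 5 orbits of sizes [15, 15, 15, 15, 1].
61 − 5 = 56 transpositions; sign(π) = (−1)^56 = +1.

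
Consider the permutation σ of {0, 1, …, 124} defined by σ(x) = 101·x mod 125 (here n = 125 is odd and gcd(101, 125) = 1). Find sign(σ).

+1

Orbit of 101 under x↦101x: [101, 76, 51, 26, 1]… (length divides ord_125(101)).
The orbit structure of x ↦ 101x mod 125: 45 orbits of sizes [5, 5, 5, 5, 5, 5, 5, 5, 5, 5, 5, 5, 5, 5, 5, 5, 5, 5, 5, 5, 1, 1, 1, 1, 1, 1, 1, 1, 1, 1, 1, 1, 1, 1, 1, 1, 1, 1, 1, 1, 1, 1, 1, 1, 1].
Σ(ℓ_i−1) = 125−45 = 80; sign = (−1)^80 = +1.
Check: (101/125) = +1 by Zolotarev.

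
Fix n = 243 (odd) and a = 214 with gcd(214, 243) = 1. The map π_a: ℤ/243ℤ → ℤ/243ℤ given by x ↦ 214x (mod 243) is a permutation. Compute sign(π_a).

Orbit of 91 under x↦214x: [91, 34, 229, 163, 133, 31, 73]… (length divides ord_243(214)).
Cycle lengths of π_214 on ℤ/243ℤ: [81, 81, 27, 27, 9, 9, 3, 3, 1, 1, 1]; 11 cycles in total.
n − c = 243 − 11 = 232; sign = (−1)^232 = +1.

+1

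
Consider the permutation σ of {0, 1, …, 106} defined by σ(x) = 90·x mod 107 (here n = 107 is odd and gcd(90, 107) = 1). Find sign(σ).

Start at x=4: 4 → 39 → 86 → 36 → 30 → 25 → 3 → … (one orbit).
Cycle type of π: 53×2 + 1; total 3 cycles.
With 3 cycles on 107 points, sign = (−1)^{107−3} = +1.
Check: (90/107) = +1 by Zolotarev.

+1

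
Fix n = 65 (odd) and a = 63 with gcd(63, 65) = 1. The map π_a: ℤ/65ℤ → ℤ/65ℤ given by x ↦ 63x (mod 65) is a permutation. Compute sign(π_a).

Trace 16: π^k(16) = [16, 33, 64, 2, 61, 8, 49] for k=0..6.
Decompose π into cycles: lengths [12, 12, 12, 12, 12, 4, 1] (7 cycles, including the fixed point 0).
n − c = 65 − 7 = 58; sign = (−1)^58 = +1.

+1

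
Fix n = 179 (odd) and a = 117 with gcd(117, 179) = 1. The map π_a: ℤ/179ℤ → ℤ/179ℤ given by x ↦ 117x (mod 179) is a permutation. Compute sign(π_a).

+1

Trace 146: π^k(146) = [146, 77, 59, 101, 3, 172, 76] for k=0..6.
The orbit structure of x ↦ 117x mod 179: 3 orbits of sizes [89, 89, 1].
3 cycles on 179: each ℓ→(−1)^(ℓ−1), product (−1)^176 = +1.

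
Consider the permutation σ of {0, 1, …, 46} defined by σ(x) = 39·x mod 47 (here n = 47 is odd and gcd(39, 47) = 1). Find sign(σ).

-1

Start at x=9: 9 → 22 → 12 → 45 → 16 → 13 → 37 → … (one orbit).
The orbit structure of x ↦ 39x mod 47: 2 orbits of sizes [46, 1].
47 − 2 = 45 transpositions; sign(π) = (−1)^45 = -1.
The Jacobi symbol (39|47) = -1 (Zolotarev) agrees.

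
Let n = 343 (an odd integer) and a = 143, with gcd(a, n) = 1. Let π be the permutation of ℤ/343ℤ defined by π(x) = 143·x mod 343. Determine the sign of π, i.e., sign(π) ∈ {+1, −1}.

Start at x=300: 300 → 25 → 145 → 155 → 213 → 275 → 223 → … (one orbit).
4 cycles of lengths [294, 42, 6, 1].
Σ(ℓ_i−1) = 343−4 = 339; sign = (−1)^339 = -1.

-1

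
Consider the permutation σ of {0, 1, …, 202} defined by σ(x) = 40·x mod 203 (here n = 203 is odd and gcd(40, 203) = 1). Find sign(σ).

+1

Start at x=22: 22 → 68 → 81 → 195 → 86 → 192 → 169 → … (one orbit).
Decompose π into cycles: lengths [84, 84, 28, 6, 1] (5 cycles, including the fixed point 0).
Σ(ℓ_i−1) = 203−5 = 198; sign = (−1)^198 = +1.
Via Zolotarev, sign(π_{40}) = (40|203) = +1.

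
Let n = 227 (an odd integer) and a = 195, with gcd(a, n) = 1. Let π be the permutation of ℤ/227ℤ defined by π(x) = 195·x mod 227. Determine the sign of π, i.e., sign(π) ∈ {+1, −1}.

+1

Trace 196: π^k(196) = [196, 84, 36, 210, 90, 71, 225] for k=0..6.
π_195 has 3 disjoint cycles with lengths [113, 113, 1] on {0,…,226}.
With 3 cycles on 227 points, sign = (−1)^{227−3} = +1.
The Jacobi symbol (195|227) = +1 (Zolotarev) agrees.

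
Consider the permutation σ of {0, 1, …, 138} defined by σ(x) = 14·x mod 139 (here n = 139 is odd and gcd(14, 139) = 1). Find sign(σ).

Orbit of 59 under x↦14x: [59, 131, 27, 100, 10, 1, 14]… (length divides ord_139(14)).
π_14 has 4 disjoint cycles with lengths [46, 46, 46, 1] on {0,…,138}.
sign(π) = (−1)^{n − #cycles} = (−1)^{139−4} = (−1)^135 = -1.

-1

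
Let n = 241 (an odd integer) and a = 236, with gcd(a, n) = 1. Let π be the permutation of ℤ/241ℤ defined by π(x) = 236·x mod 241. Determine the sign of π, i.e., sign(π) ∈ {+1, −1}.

Start at x=235: 235 → 30 → 91 → 27 → 106 → 193 → 240 → … (one orbit).
Cycle lengths of π_236 on ℤ/241ℤ: [40, 40, 40, 40, 40, 40, 1]; 7 cycles in total.
7 cycles on 241: each ℓ→(−1)^(ℓ−1), product (−1)^234 = +1.
Via Zolotarev, sign(π_{236}) = (236|241) = +1.

+1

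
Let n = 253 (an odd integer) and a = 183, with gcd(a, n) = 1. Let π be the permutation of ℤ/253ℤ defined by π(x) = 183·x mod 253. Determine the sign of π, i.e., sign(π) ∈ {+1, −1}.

+1

Trace 183: π^k(183) = [183, 93, 68, 47, 252, 70, 160] for k=0..6.
Cycle type of π: 10×23 + 2×11 + 1; total 35 cycles.
35 cycles on 253: each ℓ→(−1)^(ℓ−1), product (−1)^218 = +1.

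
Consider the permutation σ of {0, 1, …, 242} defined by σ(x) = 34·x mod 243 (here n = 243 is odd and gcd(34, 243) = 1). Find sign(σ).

+1

Trace 109: π^k(109) = [109, 61, 130, 46, 106, 202, 64] for k=0..6.
11 cycles of lengths [81, 81, 27, 27, 9, 9, 3, 3, 1, 1, 1].
11 cycles on 243: each ℓ→(−1)^(ℓ−1), product (−1)^232 = +1.
(34|243)_J = +1 (Zolotarev's lemma cross-check).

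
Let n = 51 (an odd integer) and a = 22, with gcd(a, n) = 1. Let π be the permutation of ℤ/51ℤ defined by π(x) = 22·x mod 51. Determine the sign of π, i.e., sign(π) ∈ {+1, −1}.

Orbit of 13 under x↦22x: [13, 31, 19, 10, 16, 46, 43]… (length divides ord_51(22)).
6 cycles of lengths [16, 16, 16, 1, 1, 1].
Σ(ℓ_i−1) = 51−6 = 45; sign = (−1)^45 = -1.
The Jacobi symbol (22|51) = -1 (Zolotarev) agrees.

-1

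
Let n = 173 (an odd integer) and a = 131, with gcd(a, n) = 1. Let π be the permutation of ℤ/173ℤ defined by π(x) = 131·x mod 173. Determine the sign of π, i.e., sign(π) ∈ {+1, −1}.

-1

Orbit of 39 under x↦131x: [39, 92, 115, 14, 104, 130, 76]… (length divides ord_173(131)).
π_131 has 2 disjoint cycles with lengths [172, 1] on {0,…,172}.
2 cycles on 173: each ℓ→(−1)^(ℓ−1), product (−1)^171 = -1.
(131|173)_J = -1 (Zolotarev's lemma cross-check).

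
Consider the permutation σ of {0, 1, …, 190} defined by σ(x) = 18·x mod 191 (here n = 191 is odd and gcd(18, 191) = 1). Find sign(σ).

Start at x=177: 177 → 130 → 48 → 100 → 81 → 121 → 77 → … (one orbit).
The orbit structure of x ↦ 18x mod 191: 3 orbits of sizes [95, 95, 1].
191 − 3 = 188 transpositions; sign(π) = (−1)^188 = +1.

+1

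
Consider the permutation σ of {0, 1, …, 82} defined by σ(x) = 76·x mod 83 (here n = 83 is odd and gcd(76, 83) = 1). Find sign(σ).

Orbit of 50 under x↦76x: [50, 65, 43, 31, 32, 25, 74]… (length divides ord_83(76)).
2 cycles of lengths [82, 1].
sign(π) = (−1)^{n − #cycles} = (−1)^{83−2} = (−1)^81 = -1.
(76|83)_J = -1 (Zolotarev's lemma cross-check).

-1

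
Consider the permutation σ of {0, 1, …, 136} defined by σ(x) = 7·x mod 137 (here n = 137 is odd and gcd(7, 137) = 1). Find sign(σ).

+1

Orbit of 68 under x↦7x: [68, 65, 44, 34, 101, 22, 17]… (length divides ord_137(7)).
Cycle lengths of π_7 on ℤ/137ℤ: [68, 68, 1]; 3 cycles in total.
137 − 3 = 134 transpositions; sign(π) = (−1)^134 = +1.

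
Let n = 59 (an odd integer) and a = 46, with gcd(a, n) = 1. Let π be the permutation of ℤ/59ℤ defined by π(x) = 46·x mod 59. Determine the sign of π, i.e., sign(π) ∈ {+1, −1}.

+1

Orbit of 25 under x↦46x: [25, 29, 36, 4, 7, 27, 3]… (length divides ord_59(46)).
The orbit structure of x ↦ 46x mod 59: 3 orbits of sizes [29, 29, 1].
Σ(ℓ_i−1) = 59−3 = 56; sign = (−1)^56 = +1.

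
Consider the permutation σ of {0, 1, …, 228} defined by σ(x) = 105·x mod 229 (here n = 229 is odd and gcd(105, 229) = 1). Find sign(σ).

Start at x=103: 103 → 52 → 193 → 113 → 186 → 65 → 184 → … (one orbit).
The orbit structure of x ↦ 105x mod 229: 2 orbits of sizes [228, 1].
n − c = 229 − 2 = 227; sign = (−1)^227 = -1.
(105|229)_J = -1 (Zolotarev's lemma cross-check).

-1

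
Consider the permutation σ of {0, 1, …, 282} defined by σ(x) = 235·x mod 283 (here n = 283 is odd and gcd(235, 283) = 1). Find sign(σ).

Trace 135: π^k(135) = [135, 29, 23, 28, 71, 271, 10] for k=0..6.
Cycle lengths of π_235 on ℤ/283ℤ: [141, 141, 1]; 3 cycles in total.
Σ(ℓ_i−1) = 283−3 = 280; sign = (−1)^280 = +1.

+1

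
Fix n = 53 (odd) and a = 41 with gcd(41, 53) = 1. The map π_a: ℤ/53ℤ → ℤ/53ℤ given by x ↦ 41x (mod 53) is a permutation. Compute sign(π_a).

Trace 6: π^k(6) = [6, 34, 16, 20, 25, 18, 49] for k=0..6.
The orbit structure of x ↦ 41x mod 53: 2 orbits of sizes [52, 1].
n − c = 53 − 2 = 51; sign = (−1)^51 = -1.
Check: (41/53) = -1 by Zolotarev.

-1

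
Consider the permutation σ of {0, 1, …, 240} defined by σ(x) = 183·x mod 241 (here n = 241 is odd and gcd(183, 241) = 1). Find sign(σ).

Start at x=15: 15 → 94 → 91 → 24 → 54 → 1 → 183 → … (one orbit).
Cycle lengths of π_183 on ℤ/241ℤ: [15, 15, 15, 15, 15, 15, 15, 15, 15, 15, 15, 15, 15, 15, 15, 15, 1]; 17 cycles in total.
241 − 17 = 224 transpositions; sign(π) = (−1)^224 = +1.
Via Zolotarev, sign(π_{183}) = (183|241) = +1.

+1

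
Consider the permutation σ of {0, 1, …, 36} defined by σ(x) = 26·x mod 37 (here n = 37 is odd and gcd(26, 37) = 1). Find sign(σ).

+1

Start at x=1: 1 → 26 → 10 → 1 (one orbit).
π_26 has 13 disjoint cycles with lengths [3, 3, 3, 3, 3, 3, 3, 3, 3, 3, 3, 3, 1] on {0,…,36}.
13 cycles on 37: each ℓ→(−1)^(ℓ−1), product (−1)^24 = +1.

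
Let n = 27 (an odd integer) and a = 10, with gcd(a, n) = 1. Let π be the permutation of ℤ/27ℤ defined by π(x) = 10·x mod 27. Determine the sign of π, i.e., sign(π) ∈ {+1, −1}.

+1

Start at x=1: 1 → 10 → 19 → 1 (one orbit).
Cycle type of π: 3×6 + 1×9; total 15 cycles.
sign(π) = (−1)^{n − #cycles} = (−1)^{27−15} = (−1)^12 = +1.
Via Zolotarev, sign(π_{10}) = (10|27) = +1.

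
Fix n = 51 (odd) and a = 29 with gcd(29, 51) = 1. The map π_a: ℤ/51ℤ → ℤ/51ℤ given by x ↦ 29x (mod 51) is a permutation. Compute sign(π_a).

Start at x=5: 5 → 43 → 23 → 4 → 14 → 49 → 44 → … (one orbit).
Cycle type of π: 16×3 + 2 + 1; total 5 cycles.
Σ(ℓ_i−1) = 51−5 = 46; sign = (−1)^46 = +1.

+1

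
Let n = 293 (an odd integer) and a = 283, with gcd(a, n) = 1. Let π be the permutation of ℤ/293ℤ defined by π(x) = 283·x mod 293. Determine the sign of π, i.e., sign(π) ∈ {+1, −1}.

+1

Orbit of 232 under x↦283x: [232, 24, 53, 56, 26, 33, 256]… (length divides ord_293(283)).
The orbit structure of x ↦ 283x mod 293: 5 orbits of sizes [73, 73, 73, 73, 1].
With 5 cycles on 293 points, sign = (−1)^{293−5} = +1.
Via Zolotarev, sign(π_{283}) = (283|293) = +1.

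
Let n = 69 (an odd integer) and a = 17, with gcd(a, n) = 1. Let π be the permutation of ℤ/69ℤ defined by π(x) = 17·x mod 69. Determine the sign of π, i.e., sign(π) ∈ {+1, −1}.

+1

Trace 58: π^k(58) = [58, 20, 64, 53, 4, 68, 52] for k=0..6.
5 cycles of lengths [22, 22, 22, 2, 1].
69 − 5 = 64 transpositions; sign(π) = (−1)^64 = +1.
The Jacobi symbol (17|69) = +1 (Zolotarev) agrees.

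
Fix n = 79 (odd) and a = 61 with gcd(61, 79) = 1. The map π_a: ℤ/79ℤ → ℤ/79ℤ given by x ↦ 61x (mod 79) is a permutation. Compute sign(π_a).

-1

Orbit of 10 under x↦61x: [10, 57, 1, 61, 8, 14, 64]… (length divides ord_79(61)).
The orbit structure of x ↦ 61x mod 79: 4 orbits of sizes [26, 26, 26, 1].
Σ(ℓ_i−1) = 79−4 = 75; sign = (−1)^75 = -1.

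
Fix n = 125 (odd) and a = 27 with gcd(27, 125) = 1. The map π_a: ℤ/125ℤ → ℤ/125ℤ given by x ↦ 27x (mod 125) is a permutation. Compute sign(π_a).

-1

Trace 108: π^k(108) = [108, 41, 107, 14, 3, 81, 62] for k=0..6.
π_27 has 4 disjoint cycles with lengths [100, 20, 4, 1] on {0,…,124}.
4 cycles on 125: each ℓ→(−1)^(ℓ−1), product (−1)^121 = -1.
(27|125)_J = -1 (Zolotarev's lemma cross-check).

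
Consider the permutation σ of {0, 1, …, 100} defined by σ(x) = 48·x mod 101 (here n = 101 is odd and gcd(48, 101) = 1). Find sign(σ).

-1

Trace 15: π^k(15) = [15, 13, 18, 56, 62, 47, 34] for k=0..6.
π_48 has 2 disjoint cycles with lengths [100, 1] on {0,…,100}.
With 2 cycles on 101 points, sign = (−1)^{101−2} = -1.
Via Zolotarev, sign(π_{48}) = (48|101) = -1.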